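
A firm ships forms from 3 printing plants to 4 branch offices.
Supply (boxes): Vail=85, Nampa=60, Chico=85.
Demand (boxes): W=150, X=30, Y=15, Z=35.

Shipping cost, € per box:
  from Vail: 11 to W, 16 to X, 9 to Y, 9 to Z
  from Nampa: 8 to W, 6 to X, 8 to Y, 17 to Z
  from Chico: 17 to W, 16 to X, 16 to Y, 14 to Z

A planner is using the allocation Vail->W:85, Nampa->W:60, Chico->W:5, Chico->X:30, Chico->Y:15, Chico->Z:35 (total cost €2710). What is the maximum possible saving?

45

Current plan cost = 85·11 + 60·8 + 5·17 + 30·16 + 15·16 + 35·14 = €2710.
Optimal plan:
  Vail to W: 70 × €11 = €770
  Vail to Y: 15 × €9 = €135
  Nampa to W: 30 × €8 = €240
  Nampa to X: 30 × €6 = €180
  Chico to W: 50 × €17 = €850
  Chico to Z: 35 × €14 = €490
Optimal cost = €2665.
Saving = 2710 − 2665 = €45.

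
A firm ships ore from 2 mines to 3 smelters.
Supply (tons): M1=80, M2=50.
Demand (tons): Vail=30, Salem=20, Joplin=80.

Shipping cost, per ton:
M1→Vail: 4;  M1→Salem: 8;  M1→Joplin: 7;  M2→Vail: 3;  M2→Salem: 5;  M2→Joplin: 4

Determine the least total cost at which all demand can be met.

690

An optimal shipping plan:
  M1–Vail: 30 × 4 = 120
  M1–Salem: 20 × 8 = 160
  M1–Joplin: 30 × 7 = 210
  M2–Joplin: 50 × 4 = 200
Total = 120 + 160 + 210 + 200 = 690.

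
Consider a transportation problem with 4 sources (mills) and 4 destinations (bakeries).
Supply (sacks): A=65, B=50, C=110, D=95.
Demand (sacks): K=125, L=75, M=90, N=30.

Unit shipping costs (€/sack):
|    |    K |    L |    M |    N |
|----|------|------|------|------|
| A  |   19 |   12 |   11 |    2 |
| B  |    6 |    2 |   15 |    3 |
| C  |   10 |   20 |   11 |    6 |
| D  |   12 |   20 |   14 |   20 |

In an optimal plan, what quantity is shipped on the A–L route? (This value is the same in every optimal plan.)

Solving gives:
  A→L: 25 × €12 = €300
  A→M: 10 × €11 = €110
  A→N: 30 × €2 = €60
  B→L: 50 × €2 = €100
  C→K: 30 × €10 = €300
  C→M: 80 × €11 = €880
  D→K: 95 × €12 = €1140
Total cost = €2890.
So A→L carries 25 sacks.

25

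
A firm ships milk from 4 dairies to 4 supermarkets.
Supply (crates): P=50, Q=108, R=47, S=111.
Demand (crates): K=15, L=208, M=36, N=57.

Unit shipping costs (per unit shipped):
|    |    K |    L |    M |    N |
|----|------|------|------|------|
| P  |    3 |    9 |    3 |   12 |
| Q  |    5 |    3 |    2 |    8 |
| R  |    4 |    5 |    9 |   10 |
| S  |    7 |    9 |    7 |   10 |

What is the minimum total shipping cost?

1763

Optimal allocation:
  P–K: 14 × 3 = 42
  P–M: 36 × 3 = 108
  Q–L: 108 × 3 = 324
  R–L: 47 × 5 = 235
  S–K: 1 × 7 = 7
  S–L: 53 × 9 = 477
  S–N: 57 × 10 = 570
Total = 42 + 108 + 324 + 235 + 7 + 477 + 570 = 1763.
(Supply check: P ships 50; Q ships 108; R ships 47; S ships 111.)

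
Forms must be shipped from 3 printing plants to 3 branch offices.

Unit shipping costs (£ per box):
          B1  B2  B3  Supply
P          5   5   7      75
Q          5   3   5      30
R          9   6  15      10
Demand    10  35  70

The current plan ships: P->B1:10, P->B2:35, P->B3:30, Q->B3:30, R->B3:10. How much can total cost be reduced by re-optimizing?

Current plan cost = 10·5 + 35·5 + 30·7 + 30·5 + 10·15 = £735.
Optimal plan:
  P→B1: 10 × £5 = £50
  P→B3: 65 × £7 = £455
  Q→B2: 25 × £3 = £75
  Q→B3: 5 × £5 = £25
  R→B2: 10 × £6 = £60
Optimal cost = £665.
Saving = 735 − 665 = £70.

70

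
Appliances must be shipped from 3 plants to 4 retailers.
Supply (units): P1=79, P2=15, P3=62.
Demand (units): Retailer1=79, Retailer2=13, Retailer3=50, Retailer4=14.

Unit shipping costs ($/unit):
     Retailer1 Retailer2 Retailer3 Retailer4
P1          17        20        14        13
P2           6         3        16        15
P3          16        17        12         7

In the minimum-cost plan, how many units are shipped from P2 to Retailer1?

The minimum-cost plan:
  P1→Retailer1: 77 × $17 = $1309
  P1→Retailer3: 2 × $14 = $28
  P2→Retailer1: 2 × $6 = $12
  P2→Retailer2: 13 × $3 = $39
  P3→Retailer3: 48 × $12 = $576
  P3→Retailer4: 14 × $7 = $98
Total cost = $2062.
So P2→Retailer1 carries 2 units.

2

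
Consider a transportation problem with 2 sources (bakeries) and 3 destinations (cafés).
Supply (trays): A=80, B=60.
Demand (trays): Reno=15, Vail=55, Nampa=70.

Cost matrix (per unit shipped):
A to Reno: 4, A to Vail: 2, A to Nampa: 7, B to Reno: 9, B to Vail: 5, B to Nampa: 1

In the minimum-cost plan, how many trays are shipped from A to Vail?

The minimum-cost plan:
  A to Reno: 15 × 4 = 60
  A to Vail: 55 × 2 = 110
  A to Nampa: 10 × 7 = 70
  B to Nampa: 60 × 1 = 60
Total cost = 300.
So A→Vail carries 55 trays.

55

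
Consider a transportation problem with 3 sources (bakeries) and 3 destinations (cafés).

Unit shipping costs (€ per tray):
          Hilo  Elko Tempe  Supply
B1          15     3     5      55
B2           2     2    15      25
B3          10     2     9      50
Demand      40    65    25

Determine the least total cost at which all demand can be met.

Optimal allocation:
  B1 to Elko: 30 × €3 = €90
  B1 to Tempe: 25 × €5 = €125
  B2 to Hilo: 25 × €2 = €50
  B3 to Hilo: 15 × €10 = €150
  B3 to Elko: 35 × €2 = €70
Total = 90 + 125 + 50 + 150 + 70 = €485.

485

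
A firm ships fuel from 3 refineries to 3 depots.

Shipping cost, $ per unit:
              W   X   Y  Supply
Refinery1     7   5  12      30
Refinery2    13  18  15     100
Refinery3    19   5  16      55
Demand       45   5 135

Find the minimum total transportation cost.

A cheapest plan:
  Refinery1→W: 30 kL
  Refinery2→W: 15 kL
  Refinery2→Y: 85 kL
  Refinery3→X: 5 kL
  Refinery3→Y: 50 kL
Total cost = $2505.

2505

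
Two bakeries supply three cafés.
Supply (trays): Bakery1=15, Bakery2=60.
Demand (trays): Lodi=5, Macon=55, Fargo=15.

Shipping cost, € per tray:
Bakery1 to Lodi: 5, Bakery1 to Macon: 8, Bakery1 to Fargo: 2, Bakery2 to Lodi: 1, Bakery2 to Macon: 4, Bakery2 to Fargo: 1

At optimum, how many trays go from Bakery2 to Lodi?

The minimum-cost plan:
  Bakery1 to Fargo: 15 × €2 = €30
  Bakery2 to Lodi: 5 × €1 = €5
  Bakery2 to Macon: 55 × €4 = €220
Total cost = €255.
So Bakery2→Lodi carries 5 trays.

5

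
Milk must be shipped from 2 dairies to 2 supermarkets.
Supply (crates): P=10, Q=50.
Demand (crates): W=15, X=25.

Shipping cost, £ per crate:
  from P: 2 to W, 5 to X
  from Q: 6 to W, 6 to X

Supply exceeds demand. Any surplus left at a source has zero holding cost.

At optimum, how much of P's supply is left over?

0

Minimum-cost shipments:
  P–W: 10 × £2 = £20
  Q–W: 5 × £6 = £30
  Q–X: 25 × £6 = £150
Total cost = £200.
P ships 10 of its 10, leaving 0.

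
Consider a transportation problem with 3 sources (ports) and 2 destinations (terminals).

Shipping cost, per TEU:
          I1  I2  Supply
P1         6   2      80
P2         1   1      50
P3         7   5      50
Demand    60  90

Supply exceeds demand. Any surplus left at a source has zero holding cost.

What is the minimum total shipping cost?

330

An optimal shipping plan:
  P1→I2: 80 TEU
  P2→I1: 50 TEU
  P3→I1: 10 TEU
  P3→I2: 10 TEU
Total cost = 330.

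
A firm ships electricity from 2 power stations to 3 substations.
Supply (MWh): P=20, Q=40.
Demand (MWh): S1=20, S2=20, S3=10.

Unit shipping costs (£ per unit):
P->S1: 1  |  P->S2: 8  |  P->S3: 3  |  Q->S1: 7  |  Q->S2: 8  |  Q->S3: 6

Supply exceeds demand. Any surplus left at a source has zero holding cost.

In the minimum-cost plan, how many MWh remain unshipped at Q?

Minimum-cost shipments:
  P->S1: 20 × £1 = £20
  Q->S2: 20 × £8 = £160
  Q->S3: 10 × £6 = £60
Total cost = £240.
Q ships 30 of its 40, leaving 10.

10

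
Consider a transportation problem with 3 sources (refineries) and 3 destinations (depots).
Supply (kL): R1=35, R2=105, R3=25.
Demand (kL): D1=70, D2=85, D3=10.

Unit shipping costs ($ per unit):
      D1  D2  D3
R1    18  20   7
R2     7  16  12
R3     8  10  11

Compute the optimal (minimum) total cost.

An optimal shipping plan:
  R1–D2: 25 × $20 = $500
  R1–D3: 10 × $7 = $70
  R2–D1: 70 × $7 = $490
  R2–D2: 35 × $16 = $560
  R3–D2: 25 × $10 = $250
Total = 500 + 70 + 490 + 560 + 250 = $1870.
(Supply check: R1 ships 35; R2 ships 105; R3 ships 25.)

1870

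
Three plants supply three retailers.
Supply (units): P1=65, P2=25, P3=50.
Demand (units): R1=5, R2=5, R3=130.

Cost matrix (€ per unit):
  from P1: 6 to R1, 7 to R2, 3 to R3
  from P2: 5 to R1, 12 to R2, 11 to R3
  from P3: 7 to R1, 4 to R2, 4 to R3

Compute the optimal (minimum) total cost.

640

An optimal shipping plan:
  P1->R3: 65 × €3 = €195
  P2->R1: 5 × €5 = €25
  P2->R3: 20 × €11 = €220
  P3->R2: 5 × €4 = €20
  P3->R3: 45 × €4 = €180
Total = 195 + 25 + 220 + 20 + 180 = €640.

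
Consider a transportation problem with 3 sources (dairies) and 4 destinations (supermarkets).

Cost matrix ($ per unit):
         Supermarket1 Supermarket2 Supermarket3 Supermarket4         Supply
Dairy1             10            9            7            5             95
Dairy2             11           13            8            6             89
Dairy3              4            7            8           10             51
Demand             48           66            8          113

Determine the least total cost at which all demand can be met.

1490

One minimum-cost allocation:
  Dairy1 to Supermarket2: 63 crates
  Dairy1 to Supermarket4: 32 crates
  Dairy2 to Supermarket3: 8 crates
  Dairy2 to Supermarket4: 81 crates
  Dairy3 to Supermarket1: 48 crates
  Dairy3 to Supermarket2: 3 crates
Total cost = $1490.
(Supply check: Dairy1 ships 95; Dairy2 ships 89; Dairy3 ships 51.)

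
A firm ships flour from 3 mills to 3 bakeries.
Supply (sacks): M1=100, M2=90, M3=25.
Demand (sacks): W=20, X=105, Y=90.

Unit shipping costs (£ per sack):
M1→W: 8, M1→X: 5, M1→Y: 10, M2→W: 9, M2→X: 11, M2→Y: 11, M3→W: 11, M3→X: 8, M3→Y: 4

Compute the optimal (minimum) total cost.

One minimum-cost allocation:
  M1→X: 100 × £5 = £500
  M2→W: 20 × £9 = £180
  M2→X: 5 × £11 = £55
  M2→Y: 65 × £11 = £715
  M3→Y: 25 × £4 = £100
Total = 500 + 180 + 55 + 715 + 100 = £1550.

1550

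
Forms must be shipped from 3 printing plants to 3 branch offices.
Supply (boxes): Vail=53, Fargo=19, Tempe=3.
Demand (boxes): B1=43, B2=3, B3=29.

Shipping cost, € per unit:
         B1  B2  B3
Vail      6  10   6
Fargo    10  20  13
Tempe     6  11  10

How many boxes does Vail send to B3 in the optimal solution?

29

Optimal shipments:
  Vail–B1: 21 × €6 = €126
  Vail–B2: 3 × €10 = €30
  Vail–B3: 29 × €6 = €174
  Fargo–B1: 19 × €10 = €190
  Tempe–B1: 3 × €6 = €18
Total cost = €538.
So Vail→B3 carries 29 boxes.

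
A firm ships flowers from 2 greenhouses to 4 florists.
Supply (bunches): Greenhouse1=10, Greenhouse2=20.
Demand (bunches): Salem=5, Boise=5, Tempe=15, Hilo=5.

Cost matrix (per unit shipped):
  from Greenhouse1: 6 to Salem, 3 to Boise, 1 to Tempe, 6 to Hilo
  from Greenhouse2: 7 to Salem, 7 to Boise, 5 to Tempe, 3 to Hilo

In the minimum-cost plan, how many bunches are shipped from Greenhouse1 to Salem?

The minimum-cost plan:
  Greenhouse1 to Boise: 5 × 3 = 15
  Greenhouse1 to Tempe: 5 × 1 = 5
  Greenhouse2 to Salem: 5 × 7 = 35
  Greenhouse2 to Tempe: 10 × 5 = 50
  Greenhouse2 to Hilo: 5 × 3 = 15
Total cost = 120.
The route Greenhouse1→Salem is not used.

0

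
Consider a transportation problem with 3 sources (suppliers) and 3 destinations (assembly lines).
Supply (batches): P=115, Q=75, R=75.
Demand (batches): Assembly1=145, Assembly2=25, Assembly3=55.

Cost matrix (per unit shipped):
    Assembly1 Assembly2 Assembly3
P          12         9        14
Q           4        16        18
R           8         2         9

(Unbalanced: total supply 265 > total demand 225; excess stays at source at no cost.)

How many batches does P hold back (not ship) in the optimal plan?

An optimal plan:
  P→Assembly1: 70 × 12 = 840
  P→Assembly3: 5 × 14 = 70
  Q→Assembly1: 75 × 4 = 300
  R→Assembly2: 25 × 2 = 50
  R→Assembly3: 50 × 9 = 450
Total cost = 1710.
P ships 75 of its 115, leaving 40.

40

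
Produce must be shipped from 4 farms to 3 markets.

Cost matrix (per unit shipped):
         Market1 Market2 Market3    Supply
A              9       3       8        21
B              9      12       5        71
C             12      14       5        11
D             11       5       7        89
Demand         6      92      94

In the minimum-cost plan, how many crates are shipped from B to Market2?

0

Solving gives:
  A->Market2: 21 × 3 = 63
  B->Market1: 6 × 9 = 54
  B->Market3: 65 × 5 = 325
  C->Market3: 11 × 5 = 55
  D->Market2: 71 × 5 = 355
  D->Market3: 18 × 7 = 126
Total cost = 978.
The route B→Market2 is not used.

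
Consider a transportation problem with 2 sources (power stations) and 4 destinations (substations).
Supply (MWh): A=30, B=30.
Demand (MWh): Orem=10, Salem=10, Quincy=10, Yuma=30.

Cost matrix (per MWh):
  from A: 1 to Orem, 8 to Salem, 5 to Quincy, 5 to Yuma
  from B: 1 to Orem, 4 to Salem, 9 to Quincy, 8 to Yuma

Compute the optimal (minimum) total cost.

280

Optimal allocation:
  A to Quincy: 10 MWh
  A to Yuma: 20 MWh
  B to Orem: 10 MWh
  B to Salem: 10 MWh
  B to Yuma: 10 MWh
Total cost = 280.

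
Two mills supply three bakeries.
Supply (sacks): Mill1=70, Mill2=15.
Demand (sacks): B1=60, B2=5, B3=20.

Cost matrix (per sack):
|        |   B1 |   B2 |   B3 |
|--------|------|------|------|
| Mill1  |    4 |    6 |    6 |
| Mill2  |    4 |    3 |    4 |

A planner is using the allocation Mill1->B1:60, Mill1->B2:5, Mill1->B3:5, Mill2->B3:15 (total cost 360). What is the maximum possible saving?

5

Current plan cost = 60·4 + 5·6 + 5·6 + 15·4 = 360.
Optimal plan:
  Mill1→B1: 60 × 4 = 240
  Mill1→B3: 10 × 6 = 60
  Mill2→B2: 5 × 3 = 15
  Mill2→B3: 10 × 4 = 40
Optimal cost = 355.
Saving = 360 − 355 = 5.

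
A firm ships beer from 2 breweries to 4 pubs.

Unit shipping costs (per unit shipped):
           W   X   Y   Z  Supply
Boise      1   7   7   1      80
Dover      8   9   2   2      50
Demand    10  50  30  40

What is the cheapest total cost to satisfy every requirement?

An optimal shipping plan:
  Boise–W: 10 kegs
  Boise–X: 50 kegs
  Boise–Z: 20 kegs
  Dover–Y: 30 kegs
  Dover–Z: 20 kegs
Total cost = 480.
(Supply check: Boise ships 80; Dover ships 50.)

480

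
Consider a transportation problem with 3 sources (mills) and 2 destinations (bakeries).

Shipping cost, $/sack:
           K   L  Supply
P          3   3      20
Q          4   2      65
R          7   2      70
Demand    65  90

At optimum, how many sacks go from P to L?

Solving gives:
  P–K: 20 × $3 = $60
  Q–K: 45 × $4 = $180
  Q–L: 20 × $2 = $40
  R–L: 70 × $2 = $140
Total cost = $420.
The route P→L is not used.

0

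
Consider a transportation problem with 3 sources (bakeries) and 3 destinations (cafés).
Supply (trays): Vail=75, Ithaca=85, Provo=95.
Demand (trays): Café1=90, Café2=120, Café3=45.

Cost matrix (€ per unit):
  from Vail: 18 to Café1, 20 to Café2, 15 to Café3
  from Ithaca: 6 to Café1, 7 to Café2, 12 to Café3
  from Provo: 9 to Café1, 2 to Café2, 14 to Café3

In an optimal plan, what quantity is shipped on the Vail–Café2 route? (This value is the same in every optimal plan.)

0

Optimal shipments:
  Vail->Café1: 30 trays
  Vail->Café3: 45 trays
  Ithaca->Café1: 60 trays
  Ithaca->Café2: 25 trays
  Provo->Café2: 95 trays
Total cost = €1940.
The route Vail→Café2 is not used.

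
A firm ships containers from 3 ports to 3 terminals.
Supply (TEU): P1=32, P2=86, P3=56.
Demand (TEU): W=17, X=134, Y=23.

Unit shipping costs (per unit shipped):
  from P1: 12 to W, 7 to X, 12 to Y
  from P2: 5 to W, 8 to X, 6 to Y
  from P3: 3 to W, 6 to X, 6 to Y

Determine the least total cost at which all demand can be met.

Optimal allocation:
  P1 to X: 32 TEU
  P2 to W: 17 TEU
  P2 to X: 46 TEU
  P2 to Y: 23 TEU
  P3 to X: 56 TEU
Total cost = 1151.
(Supply check: P1 ships 32; P2 ships 86; P3 ships 56.)

1151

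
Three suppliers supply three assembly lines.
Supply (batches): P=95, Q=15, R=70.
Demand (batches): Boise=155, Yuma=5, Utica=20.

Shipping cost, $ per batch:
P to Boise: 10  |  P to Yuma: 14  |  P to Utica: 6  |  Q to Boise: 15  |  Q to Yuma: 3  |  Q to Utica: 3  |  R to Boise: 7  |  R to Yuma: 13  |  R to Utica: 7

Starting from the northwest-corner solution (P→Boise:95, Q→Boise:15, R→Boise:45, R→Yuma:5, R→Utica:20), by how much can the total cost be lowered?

Current plan cost = 95·10 + 15·15 + 45·7 + 5·13 + 20·7 = $1695.
Optimal plan:
  P to Boise: 85 batches
  P to Utica: 10 batches
  Q to Yuma: 5 batches
  Q to Utica: 10 batches
  R to Boise: 70 batches
Optimal cost = $1445.
Saving = 1695 − 1445 = $250.

250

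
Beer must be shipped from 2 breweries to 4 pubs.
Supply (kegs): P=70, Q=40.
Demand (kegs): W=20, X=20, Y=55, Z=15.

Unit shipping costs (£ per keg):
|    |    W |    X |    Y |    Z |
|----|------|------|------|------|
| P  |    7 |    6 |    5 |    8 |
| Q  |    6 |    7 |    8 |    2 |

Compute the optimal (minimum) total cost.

550

Optimal allocation:
  P→X: 15 × £6 = £90
  P→Y: 55 × £5 = £275
  Q→W: 20 × £6 = £120
  Q→X: 5 × £7 = £35
  Q→Z: 15 × £2 = £30
Total = 90 + 275 + 120 + 35 + 30 = £550.
(Supply check: P ships 70; Q ships 40.)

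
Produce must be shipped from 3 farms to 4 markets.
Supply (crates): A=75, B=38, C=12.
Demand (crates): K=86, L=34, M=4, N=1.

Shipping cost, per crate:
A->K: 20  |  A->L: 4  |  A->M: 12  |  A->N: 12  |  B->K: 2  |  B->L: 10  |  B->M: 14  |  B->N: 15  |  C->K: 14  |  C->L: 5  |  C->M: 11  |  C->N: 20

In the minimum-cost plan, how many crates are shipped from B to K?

The minimum-cost plan:
  A→K: 36 crates
  A→L: 34 crates
  A→M: 4 crates
  A→N: 1 crates
  B→K: 38 crates
  C→K: 12 crates
Total cost = 1160.
So B→K carries 38 crates.

38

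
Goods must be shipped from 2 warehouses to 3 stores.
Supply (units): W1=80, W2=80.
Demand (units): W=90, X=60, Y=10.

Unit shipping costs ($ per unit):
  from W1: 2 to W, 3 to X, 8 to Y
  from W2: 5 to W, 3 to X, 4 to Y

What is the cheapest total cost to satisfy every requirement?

430

Optimal allocation:
  W1->W: 80 × $2 = $160
  W2->W: 10 × $5 = $50
  W2->X: 60 × $3 = $180
  W2->Y: 10 × $4 = $40
Total = 160 + 50 + 180 + 40 = $430.
(Supply check: W1 ships 80; W2 ships 80.)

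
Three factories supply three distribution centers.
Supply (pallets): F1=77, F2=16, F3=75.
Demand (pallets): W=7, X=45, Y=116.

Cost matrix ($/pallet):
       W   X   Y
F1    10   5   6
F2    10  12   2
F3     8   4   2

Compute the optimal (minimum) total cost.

627

An optimal shipping plan:
  F1 to W: 7 pallets
  F1 to X: 45 pallets
  F1 to Y: 25 pallets
  F2 to Y: 16 pallets
  F3 to Y: 75 pallets
Total cost = $627.
(Supply check: F1 ships 77; F2 ships 16; F3 ships 75.)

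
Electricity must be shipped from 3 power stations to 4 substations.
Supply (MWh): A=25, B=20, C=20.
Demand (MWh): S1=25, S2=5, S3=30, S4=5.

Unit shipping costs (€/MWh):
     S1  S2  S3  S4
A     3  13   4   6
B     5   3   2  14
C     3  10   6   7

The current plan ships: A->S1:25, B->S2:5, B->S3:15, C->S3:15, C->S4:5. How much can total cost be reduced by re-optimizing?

35

Current plan cost = 25·3 + 5·3 + 15·2 + 15·6 + 5·7 = €245.
Optimal plan:
  A–S1: 5 × €3 = €15
  A–S3: 15 × €4 = €60
  A–S4: 5 × €6 = €30
  B–S2: 5 × €3 = €15
  B–S3: 15 × €2 = €30
  C–S1: 20 × €3 = €60
Optimal cost = €210.
Saving = 245 − 210 = €35.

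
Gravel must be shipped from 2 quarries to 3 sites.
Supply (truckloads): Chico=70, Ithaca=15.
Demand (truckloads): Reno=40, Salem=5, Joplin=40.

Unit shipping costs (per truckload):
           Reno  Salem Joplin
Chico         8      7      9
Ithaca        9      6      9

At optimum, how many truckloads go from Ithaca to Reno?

The minimum-cost plan:
  Chico to Reno: 40 × 8 = 320
  Chico to Joplin: 30 × 9 = 270
  Ithaca to Salem: 5 × 6 = 30
  Ithaca to Joplin: 10 × 9 = 90
Total cost = 710.
The route Ithaca→Reno is not used.

0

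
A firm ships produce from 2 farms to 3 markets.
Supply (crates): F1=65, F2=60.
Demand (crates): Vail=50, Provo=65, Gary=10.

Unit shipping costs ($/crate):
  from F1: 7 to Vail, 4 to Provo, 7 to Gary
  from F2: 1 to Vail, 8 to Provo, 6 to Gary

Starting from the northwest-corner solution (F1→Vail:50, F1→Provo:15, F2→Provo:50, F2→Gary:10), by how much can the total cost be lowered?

Current plan cost = 50·7 + 15·4 + 50·8 + 10·6 = $870.
Optimal plan:
  F1->Provo: 65 × $4 = $260
  F2->Vail: 50 × $1 = $50
  F2->Gary: 10 × $6 = $60
Optimal cost = $370.
Saving = 870 − 370 = $500.

500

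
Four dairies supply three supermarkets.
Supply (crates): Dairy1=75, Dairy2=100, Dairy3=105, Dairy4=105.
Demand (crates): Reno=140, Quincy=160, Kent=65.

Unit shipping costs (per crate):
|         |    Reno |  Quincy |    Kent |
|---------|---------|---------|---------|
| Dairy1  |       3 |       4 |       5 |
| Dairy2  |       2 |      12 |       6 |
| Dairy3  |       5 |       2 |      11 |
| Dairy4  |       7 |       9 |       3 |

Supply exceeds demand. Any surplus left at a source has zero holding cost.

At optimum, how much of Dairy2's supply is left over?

0

Minimum-cost shipments:
  Dairy1 to Reno: 20 × 3 = 60
  Dairy1 to Quincy: 55 × 4 = 220
  Dairy2 to Reno: 100 × 2 = 200
  Dairy3 to Quincy: 105 × 2 = 210
  Dairy4 to Reno: 20 × 7 = 140
  Dairy4 to Kent: 65 × 3 = 195
Total cost = 1025.
Dairy2 ships 100 of its 100, leaving 0.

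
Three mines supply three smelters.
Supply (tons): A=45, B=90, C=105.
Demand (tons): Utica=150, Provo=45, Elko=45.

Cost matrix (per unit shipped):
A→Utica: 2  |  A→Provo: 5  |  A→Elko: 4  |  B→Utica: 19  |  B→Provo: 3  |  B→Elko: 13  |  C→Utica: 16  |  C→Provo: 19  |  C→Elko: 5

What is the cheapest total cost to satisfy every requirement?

One minimum-cost allocation:
  A->Utica: 45 × 2 = 90
  B->Utica: 45 × 19 = 855
  B->Provo: 45 × 3 = 135
  C->Utica: 60 × 16 = 960
  C->Elko: 45 × 5 = 225
Total = 90 + 855 + 135 + 960 + 225 = 2265.
(Supply check: A ships 45; B ships 90; C ships 105.)

2265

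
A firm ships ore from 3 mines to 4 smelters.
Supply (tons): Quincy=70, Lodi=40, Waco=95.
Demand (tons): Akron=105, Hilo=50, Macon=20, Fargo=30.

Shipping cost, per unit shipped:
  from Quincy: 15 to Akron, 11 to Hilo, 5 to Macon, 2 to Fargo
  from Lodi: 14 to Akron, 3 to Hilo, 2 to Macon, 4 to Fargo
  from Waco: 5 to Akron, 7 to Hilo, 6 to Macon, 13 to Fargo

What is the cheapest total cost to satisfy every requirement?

An optimal shipping plan:
  Quincy->Akron: 10 × 15 = 150
  Quincy->Hilo: 10 × 11 = 110
  Quincy->Macon: 20 × 5 = 100
  Quincy->Fargo: 30 × 2 = 60
  Lodi->Hilo: 40 × 3 = 120
  Waco->Akron: 95 × 5 = 475
Total = 150 + 110 + 100 + 60 + 120 + 475 = 1015.

1015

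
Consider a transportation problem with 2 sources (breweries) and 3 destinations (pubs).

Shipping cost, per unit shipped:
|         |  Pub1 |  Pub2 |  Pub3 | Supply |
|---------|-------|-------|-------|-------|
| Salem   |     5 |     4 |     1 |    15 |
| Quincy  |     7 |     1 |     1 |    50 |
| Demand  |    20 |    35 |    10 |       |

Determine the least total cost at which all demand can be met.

155

An optimal shipping plan:
  Salem–Pub1: 15 × 5 = 75
  Quincy–Pub1: 5 × 7 = 35
  Quincy–Pub2: 35 × 1 = 35
  Quincy–Pub3: 10 × 1 = 10
Total = 75 + 35 + 35 + 10 = 155.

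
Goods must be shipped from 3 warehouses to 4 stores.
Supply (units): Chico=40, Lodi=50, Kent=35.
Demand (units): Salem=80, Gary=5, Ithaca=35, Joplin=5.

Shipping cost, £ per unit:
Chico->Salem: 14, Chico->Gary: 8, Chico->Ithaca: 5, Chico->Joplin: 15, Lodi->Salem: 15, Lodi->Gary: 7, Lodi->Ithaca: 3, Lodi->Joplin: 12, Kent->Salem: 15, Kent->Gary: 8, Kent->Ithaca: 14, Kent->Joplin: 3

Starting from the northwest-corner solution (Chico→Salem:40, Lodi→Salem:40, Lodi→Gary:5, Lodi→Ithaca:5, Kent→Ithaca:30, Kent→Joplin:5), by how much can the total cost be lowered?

330

Current plan cost = 40·14 + 40·15 + 5·7 + 5·3 + 30·14 + 5·3 = £1645.
Optimal plan:
  Chico→Salem: 40 × £14 = £560
  Lodi→Salem: 10 × £15 = £150
  Lodi→Gary: 5 × £7 = £35
  Lodi→Ithaca: 35 × £3 = £105
  Kent→Salem: 30 × £15 = £450
  Kent→Joplin: 5 × £3 = £15
Optimal cost = £1315.
Saving = 1645 − 1315 = £330.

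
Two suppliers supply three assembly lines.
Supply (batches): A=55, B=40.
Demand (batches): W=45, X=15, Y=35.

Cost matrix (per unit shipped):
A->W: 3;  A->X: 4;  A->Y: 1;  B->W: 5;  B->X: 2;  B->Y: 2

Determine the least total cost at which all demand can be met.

One minimum-cost allocation:
  A→W: 45 × 3 = 135
  A→Y: 10 × 1 = 10
  B→X: 15 × 2 = 30
  B→Y: 25 × 2 = 50
Total = 135 + 10 + 30 + 50 = 225.
(Supply check: A ships 55; B ships 40.)

225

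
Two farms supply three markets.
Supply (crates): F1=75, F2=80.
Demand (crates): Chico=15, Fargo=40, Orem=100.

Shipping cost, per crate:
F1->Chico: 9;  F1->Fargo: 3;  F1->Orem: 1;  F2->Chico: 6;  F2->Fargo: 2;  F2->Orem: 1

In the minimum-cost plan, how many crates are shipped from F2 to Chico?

15

Optimal shipments:
  F1 to Orem: 75 crates
  F2 to Chico: 15 crates
  F2 to Fargo: 40 crates
  F2 to Orem: 25 crates
Total cost = 270.
So F2→Chico carries 15 crates.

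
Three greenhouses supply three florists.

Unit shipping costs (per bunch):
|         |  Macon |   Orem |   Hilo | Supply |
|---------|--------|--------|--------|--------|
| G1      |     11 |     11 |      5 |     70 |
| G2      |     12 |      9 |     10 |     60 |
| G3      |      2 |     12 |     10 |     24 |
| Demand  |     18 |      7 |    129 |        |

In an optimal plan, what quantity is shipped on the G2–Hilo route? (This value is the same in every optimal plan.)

53

Optimal shipments:
  G1–Hilo: 70 bunches
  G2–Orem: 7 bunches
  G2–Hilo: 53 bunches
  G3–Macon: 18 bunches
  G3–Hilo: 6 bunches
Total cost = 1039.
So G2→Hilo carries 53 bunches.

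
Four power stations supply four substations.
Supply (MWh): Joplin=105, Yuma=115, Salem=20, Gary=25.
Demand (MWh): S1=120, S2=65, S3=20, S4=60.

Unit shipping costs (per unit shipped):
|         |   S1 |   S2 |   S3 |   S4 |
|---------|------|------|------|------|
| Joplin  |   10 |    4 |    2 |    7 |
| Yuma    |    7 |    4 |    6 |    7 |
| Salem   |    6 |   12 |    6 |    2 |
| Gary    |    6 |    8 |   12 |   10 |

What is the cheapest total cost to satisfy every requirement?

1435

One minimum-cost allocation:
  Joplin->S2: 65 × 4 = 260
  Joplin->S3: 20 × 2 = 40
  Joplin->S4: 20 × 7 = 140
  Yuma->S1: 95 × 7 = 665
  Yuma->S4: 20 × 7 = 140
  Salem->S4: 20 × 2 = 40
  Gary->S1: 25 × 6 = 150
Total = 260 + 40 + 140 + 665 + 140 + 40 + 150 = 1435.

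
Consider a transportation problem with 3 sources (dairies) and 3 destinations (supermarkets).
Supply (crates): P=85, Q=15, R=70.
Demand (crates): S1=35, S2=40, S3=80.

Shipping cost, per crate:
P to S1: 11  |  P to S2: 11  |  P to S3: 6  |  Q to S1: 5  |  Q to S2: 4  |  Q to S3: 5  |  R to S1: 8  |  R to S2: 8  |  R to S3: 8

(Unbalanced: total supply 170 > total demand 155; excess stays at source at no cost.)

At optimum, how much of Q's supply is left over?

0

An optimal plan:
  P to S3: 80 × 6 = 480
  Q to S2: 15 × 4 = 60
  R to S1: 35 × 8 = 280
  R to S2: 25 × 8 = 200
Total cost = 1020.
Q ships 15 of its 15, leaving 0.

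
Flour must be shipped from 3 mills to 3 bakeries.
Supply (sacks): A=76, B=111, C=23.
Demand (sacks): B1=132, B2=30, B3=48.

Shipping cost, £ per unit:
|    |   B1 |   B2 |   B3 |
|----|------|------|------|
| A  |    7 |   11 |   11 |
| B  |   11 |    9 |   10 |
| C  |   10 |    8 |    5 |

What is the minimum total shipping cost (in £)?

1783

A cheapest plan:
  A→B1: 76 × £7 = £532
  B→B1: 56 × £11 = £616
  B→B2: 30 × £9 = £270
  B→B3: 25 × £10 = £250
  C→B3: 23 × £5 = £115
Total = 532 + 616 + 270 + 250 + 115 = £1783.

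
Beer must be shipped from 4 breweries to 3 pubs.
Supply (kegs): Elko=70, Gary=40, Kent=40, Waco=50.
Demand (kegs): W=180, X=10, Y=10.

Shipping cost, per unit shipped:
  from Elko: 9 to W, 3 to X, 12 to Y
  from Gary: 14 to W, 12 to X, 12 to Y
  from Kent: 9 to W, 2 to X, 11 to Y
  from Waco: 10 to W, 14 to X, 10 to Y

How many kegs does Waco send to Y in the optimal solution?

0

Optimal shipments:
  Elko–W: 70 × 9 = 630
  Gary–W: 30 × 14 = 420
  Gary–Y: 10 × 12 = 120
  Kent–W: 30 × 9 = 270
  Kent–X: 10 × 2 = 20
  Waco–W: 50 × 10 = 500
Total cost = 1960.
The route Waco→Y is not used.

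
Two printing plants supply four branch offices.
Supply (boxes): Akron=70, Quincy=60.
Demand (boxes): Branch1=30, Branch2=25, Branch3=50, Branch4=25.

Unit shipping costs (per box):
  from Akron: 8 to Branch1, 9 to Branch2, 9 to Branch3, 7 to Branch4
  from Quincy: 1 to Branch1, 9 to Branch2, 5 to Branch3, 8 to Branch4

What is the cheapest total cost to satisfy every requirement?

An optimal shipping plan:
  Akron→Branch2: 25 × 9 = 225
  Akron→Branch3: 20 × 9 = 180
  Akron→Branch4: 25 × 7 = 175
  Quincy→Branch1: 30 × 1 = 30
  Quincy→Branch3: 30 × 5 = 150
Total = 225 + 180 + 175 + 30 + 150 = 760.

760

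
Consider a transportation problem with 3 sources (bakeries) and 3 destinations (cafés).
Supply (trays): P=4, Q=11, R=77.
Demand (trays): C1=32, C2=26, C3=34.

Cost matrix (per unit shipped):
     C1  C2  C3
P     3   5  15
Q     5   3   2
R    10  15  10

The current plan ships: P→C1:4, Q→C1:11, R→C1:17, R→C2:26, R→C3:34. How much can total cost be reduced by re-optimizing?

89

Current plan cost = 4·3 + 11·5 + 17·10 + 26·15 + 34·10 = 967.
Optimal plan:
  P to C2: 4 × 5 = 20
  Q to C2: 11 × 3 = 33
  R to C1: 32 × 10 = 320
  R to C2: 11 × 15 = 165
  R to C3: 34 × 10 = 340
Optimal cost = 878.
Saving = 967 − 878 = 89.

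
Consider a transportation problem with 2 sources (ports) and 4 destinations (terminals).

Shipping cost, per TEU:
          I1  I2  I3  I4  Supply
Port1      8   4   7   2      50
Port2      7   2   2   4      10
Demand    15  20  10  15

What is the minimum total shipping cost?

One minimum-cost allocation:
  Port1->I1: 15 × 8 = 120
  Port1->I2: 20 × 4 = 80
  Port1->I4: 15 × 2 = 30
  Port2->I3: 10 × 2 = 20
Total = 120 + 80 + 30 + 20 = 250.
(Supply check: Port1 ships 50; Port2 ships 10.)

250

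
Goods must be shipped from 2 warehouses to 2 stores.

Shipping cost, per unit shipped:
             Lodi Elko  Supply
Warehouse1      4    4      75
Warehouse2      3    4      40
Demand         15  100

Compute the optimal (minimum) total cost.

An optimal shipping plan:
  Warehouse1→Elko: 75 × 4 = 300
  Warehouse2→Lodi: 15 × 3 = 45
  Warehouse2→Elko: 25 × 4 = 100
Total = 300 + 45 + 100 = 445.

445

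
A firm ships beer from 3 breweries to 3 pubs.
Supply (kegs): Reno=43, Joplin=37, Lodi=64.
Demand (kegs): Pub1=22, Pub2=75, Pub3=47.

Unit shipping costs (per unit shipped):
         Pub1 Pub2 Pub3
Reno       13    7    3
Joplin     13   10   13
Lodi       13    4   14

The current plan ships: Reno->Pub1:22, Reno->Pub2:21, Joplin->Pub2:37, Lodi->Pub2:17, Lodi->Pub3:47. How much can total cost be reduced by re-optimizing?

696

Current plan cost = 22·13 + 21·7 + 37·10 + 17·4 + 47·14 = 1529.
Optimal plan:
  Reno->Pub3: 43 kegs
  Joplin->Pub1: 22 kegs
  Joplin->Pub2: 11 kegs
  Joplin->Pub3: 4 kegs
  Lodi->Pub2: 64 kegs
Optimal cost = 833.
Saving = 1529 − 833 = 696.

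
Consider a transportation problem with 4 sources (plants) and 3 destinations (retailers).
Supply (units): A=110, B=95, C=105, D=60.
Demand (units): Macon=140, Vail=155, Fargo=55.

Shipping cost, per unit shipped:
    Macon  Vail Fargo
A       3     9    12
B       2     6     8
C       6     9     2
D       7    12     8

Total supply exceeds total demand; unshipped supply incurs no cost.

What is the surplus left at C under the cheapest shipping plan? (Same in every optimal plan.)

0

Minimum-cost shipments:
  A–Macon: 110 units
  B–Vail: 95 units
  C–Vail: 50 units
  C–Fargo: 55 units
  D–Macon: 30 units
  D–Vail: 10 units
Total cost = 1790.
C ships 105 of its 105, leaving 0.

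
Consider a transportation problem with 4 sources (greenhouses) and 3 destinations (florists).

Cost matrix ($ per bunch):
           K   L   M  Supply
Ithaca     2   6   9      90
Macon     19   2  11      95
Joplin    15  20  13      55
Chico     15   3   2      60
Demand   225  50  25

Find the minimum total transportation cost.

Optimal allocation:
  Ithaca→K: 90 × $2 = $180
  Macon→K: 45 × $19 = $855
  Macon→L: 50 × $2 = $100
  Joplin→K: 55 × $15 = $825
  Chico→K: 35 × $15 = $525
  Chico→M: 25 × $2 = $50
Total = 180 + 855 + 100 + 825 + 525 + 50 = $2535.
(Supply check: Ithaca ships 90; Macon ships 95; Joplin ships 55; Chico ships 60.)

2535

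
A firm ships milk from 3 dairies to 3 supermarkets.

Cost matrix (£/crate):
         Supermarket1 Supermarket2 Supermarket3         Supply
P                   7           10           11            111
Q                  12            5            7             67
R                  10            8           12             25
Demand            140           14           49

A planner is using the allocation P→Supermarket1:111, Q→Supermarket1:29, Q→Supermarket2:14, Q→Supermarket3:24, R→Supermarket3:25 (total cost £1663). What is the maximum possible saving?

175

Current plan cost = 111·7 + 29·12 + 14·5 + 24·7 + 25·12 = £1663.
Optimal plan:
  P to Supermarket1: 111 × £7 = £777
  Q to Supermarket1: 4 × £12 = £48
  Q to Supermarket2: 14 × £5 = £70
  Q to Supermarket3: 49 × £7 = £343
  R to Supermarket1: 25 × £10 = £250
Optimal cost = £1488.
Saving = 1663 − 1488 = £175.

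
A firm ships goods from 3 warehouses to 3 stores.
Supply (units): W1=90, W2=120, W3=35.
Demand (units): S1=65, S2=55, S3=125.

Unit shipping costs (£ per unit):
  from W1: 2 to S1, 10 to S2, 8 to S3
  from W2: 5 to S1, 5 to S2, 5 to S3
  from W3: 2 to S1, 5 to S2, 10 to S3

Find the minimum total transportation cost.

A cheapest plan:
  W1->S1: 65 × £2 = £130
  W1->S3: 25 × £8 = £200
  W2->S2: 20 × £5 = £100
  W2->S3: 100 × £5 = £500
  W3->S2: 35 × £5 = £175
Total = 130 + 200 + 100 + 500 + 175 = £1105.

1105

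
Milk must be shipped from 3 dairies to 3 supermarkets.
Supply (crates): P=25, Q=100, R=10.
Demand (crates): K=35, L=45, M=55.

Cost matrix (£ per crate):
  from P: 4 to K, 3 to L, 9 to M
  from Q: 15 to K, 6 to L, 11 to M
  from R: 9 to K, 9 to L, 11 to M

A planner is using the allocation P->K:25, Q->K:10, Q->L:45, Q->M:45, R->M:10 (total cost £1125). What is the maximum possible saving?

Current plan cost = 25·4 + 10·15 + 45·6 + 45·11 + 10·11 = £1125.
Optimal plan:
  P->K: 25 × £4 = £100
  Q->L: 45 × £6 = £270
  Q->M: 55 × £11 = £605
  R->K: 10 × £9 = £90
Optimal cost = £1065.
Saving = 1125 − 1065 = £60.

60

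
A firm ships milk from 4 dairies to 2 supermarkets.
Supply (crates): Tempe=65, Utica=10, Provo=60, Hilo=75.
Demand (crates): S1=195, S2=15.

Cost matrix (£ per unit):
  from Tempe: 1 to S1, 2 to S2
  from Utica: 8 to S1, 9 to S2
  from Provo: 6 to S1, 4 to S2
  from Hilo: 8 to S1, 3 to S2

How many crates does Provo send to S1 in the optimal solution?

The minimum-cost plan:
  Tempe->S1: 65 crates
  Utica->S1: 10 crates
  Provo->S1: 60 crates
  Hilo->S1: 60 crates
  Hilo->S2: 15 crates
Total cost = £1030.
So Provo→S1 carries 60 crates.

60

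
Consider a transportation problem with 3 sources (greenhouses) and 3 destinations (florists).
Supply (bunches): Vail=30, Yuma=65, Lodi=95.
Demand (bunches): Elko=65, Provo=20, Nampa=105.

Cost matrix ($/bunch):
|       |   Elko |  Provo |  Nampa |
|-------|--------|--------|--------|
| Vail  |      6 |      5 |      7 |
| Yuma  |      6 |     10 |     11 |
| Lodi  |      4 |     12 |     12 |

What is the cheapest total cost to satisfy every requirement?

An optimal shipping plan:
  Vail->Provo: 20 × $5 = $100
  Vail->Nampa: 10 × $7 = $70
  Yuma->Nampa: 65 × $11 = $715
  Lodi->Elko: 65 × $4 = $260
  Lodi->Nampa: 30 × $12 = $360
Total = 100 + 70 + 715 + 260 + 360 = $1505.
(Supply check: Vail ships 30; Yuma ships 65; Lodi ships 95.)

1505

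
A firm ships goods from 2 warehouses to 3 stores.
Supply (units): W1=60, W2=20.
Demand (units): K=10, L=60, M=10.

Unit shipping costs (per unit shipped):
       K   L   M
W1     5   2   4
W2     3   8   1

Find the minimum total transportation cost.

160

An optimal shipping plan:
  W1–L: 60 × 2 = 120
  W2–K: 10 × 3 = 30
  W2–M: 10 × 1 = 10
Total = 120 + 30 + 10 = 160.
(Supply check: W1 ships 60; W2 ships 20.)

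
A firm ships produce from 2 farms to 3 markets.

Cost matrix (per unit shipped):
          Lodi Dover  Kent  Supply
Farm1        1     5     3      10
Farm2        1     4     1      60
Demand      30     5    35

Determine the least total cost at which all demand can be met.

A cheapest plan:
  Farm1→Lodi: 10 crates
  Farm2→Lodi: 20 crates
  Farm2→Dover: 5 crates
  Farm2→Kent: 35 crates
Total cost = 85.

85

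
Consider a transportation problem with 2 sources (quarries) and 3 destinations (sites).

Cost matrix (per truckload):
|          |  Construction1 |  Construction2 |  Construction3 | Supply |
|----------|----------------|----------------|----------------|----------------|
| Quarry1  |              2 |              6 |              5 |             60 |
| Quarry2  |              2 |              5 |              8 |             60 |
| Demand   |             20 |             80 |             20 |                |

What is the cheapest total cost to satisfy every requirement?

560

Optimal allocation:
  Quarry1–Construction1: 20 × 2 = 40
  Quarry1–Construction2: 20 × 6 = 120
  Quarry1–Construction3: 20 × 5 = 100
  Quarry2–Construction2: 60 × 5 = 300
Total = 40 + 120 + 100 + 300 = 560.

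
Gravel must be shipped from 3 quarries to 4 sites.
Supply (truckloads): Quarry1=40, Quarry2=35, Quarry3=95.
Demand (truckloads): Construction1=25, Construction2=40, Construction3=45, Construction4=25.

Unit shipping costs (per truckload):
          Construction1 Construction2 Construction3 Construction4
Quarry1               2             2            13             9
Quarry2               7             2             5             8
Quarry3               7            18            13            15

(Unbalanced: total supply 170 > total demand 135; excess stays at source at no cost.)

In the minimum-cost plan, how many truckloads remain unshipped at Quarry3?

Minimum-cost shipments:
  Quarry1–Construction2: 40 truckloads
  Quarry2–Construction3: 35 truckloads
  Quarry3–Construction1: 25 truckloads
  Quarry3–Construction3: 10 truckloads
  Quarry3–Construction4: 25 truckloads
Total cost = 935.
Quarry3 ships 60 of its 95, leaving 35.

35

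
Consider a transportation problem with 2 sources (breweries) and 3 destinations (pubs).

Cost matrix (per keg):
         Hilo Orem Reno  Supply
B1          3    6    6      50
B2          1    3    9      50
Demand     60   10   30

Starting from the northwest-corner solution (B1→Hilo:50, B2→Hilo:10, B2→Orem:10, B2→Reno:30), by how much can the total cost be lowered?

150

Current plan cost = 50·3 + 10·1 + 10·3 + 30·9 = 460.
Optimal plan:
  B1 to Hilo: 20 × 3 = 60
  B1 to Reno: 30 × 6 = 180
  B2 to Hilo: 40 × 1 = 40
  B2 to Orem: 10 × 3 = 30
Optimal cost = 310.
Saving = 460 − 310 = 150.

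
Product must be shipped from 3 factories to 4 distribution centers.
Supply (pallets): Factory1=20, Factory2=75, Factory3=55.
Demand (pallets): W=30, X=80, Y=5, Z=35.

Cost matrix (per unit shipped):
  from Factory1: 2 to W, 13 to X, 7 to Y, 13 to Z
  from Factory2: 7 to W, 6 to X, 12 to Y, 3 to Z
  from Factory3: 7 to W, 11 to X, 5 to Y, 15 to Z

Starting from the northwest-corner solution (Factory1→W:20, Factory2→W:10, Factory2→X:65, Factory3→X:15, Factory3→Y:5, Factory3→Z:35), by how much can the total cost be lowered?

295

Current plan cost = 20·2 + 10·7 + 65·6 + 15·11 + 5·5 + 35·15 = 1215.
Optimal plan:
  Factory1–W: 20 × 2 = 40
  Factory2–X: 40 × 6 = 240
  Factory2–Z: 35 × 3 = 105
  Factory3–W: 10 × 7 = 70
  Factory3–X: 40 × 11 = 440
  Factory3–Y: 5 × 5 = 25
Optimal cost = 920.
Saving = 1215 − 920 = 295.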